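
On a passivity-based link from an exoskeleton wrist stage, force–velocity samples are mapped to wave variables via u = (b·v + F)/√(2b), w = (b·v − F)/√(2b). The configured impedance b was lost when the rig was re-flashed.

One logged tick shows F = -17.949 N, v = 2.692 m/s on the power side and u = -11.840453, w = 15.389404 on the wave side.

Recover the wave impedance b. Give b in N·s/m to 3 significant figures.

u + w = 3.548951;  u + w = √(2b)·v, so √(2b) = 3.548951/2.692 = 1.318332.
b = (√(2b))²/2 = 1.738000/2 = 0.869000.
(Check via u − w = 2F/√(2b): u − w = -27.229857, 2F/√(2b) = -27.229854.)

b = 0.869 N·s/m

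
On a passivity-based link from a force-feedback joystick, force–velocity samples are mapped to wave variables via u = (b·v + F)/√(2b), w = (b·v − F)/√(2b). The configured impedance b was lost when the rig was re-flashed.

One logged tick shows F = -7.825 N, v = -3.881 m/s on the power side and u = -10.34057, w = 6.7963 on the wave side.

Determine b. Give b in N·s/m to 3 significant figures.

u + w = -3.54427;  u + w = √(2b)·v, so √(2b) = -3.54427/(-3.881) = 0.91324.
b = (√(2b))²/2 = 0.83400/2 = 0.41700.
(Check via u − w = 2F/√(2b): u − w = -17.13687, 2F/√(2b) = -17.13686.)

b = 0.417 N·s/m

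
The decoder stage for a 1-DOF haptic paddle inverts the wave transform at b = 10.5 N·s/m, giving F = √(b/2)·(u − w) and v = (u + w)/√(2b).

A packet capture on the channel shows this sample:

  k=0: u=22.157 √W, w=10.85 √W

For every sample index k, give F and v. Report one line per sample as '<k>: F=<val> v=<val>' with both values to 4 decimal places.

0: F=25.9076 v=7.2027

k=0: u−w=11.3070, u+w=33.0070; √(b/2)=2.2913, √(2b)=4.5826; F=2.2913×11.307=25.9076, v=33.0070/4.5826=7.2027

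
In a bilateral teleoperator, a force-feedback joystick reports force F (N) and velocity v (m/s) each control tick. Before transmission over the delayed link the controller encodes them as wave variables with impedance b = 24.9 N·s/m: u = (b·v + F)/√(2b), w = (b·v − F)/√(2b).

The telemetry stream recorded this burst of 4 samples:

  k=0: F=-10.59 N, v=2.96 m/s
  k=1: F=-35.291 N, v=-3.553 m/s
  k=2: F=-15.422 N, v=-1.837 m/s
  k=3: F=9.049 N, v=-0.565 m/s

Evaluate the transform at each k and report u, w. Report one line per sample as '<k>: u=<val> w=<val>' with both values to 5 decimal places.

k=0: b·v=24.9×2.96=73.70400; √(2b)=7.05691; u=(73.70400+(-10.59))/7.05691=8.94357, w=(73.70400−(-10.59))/7.05691=11.94489
k=1: b·v=24.9×(-3.553)=-88.46970; √(2b)=7.05691; u=(-88.46970+(-35.291))/7.05691=-17.53752, w=(-88.46970−(-35.291))/7.05691=-7.53569
k=2: b·v=24.9×(-1.837)=-45.74130; √(2b)=7.05691; u=(-45.74130+(-15.422))/7.05691=-8.66715, w=(-45.74130−(-15.422))/7.05691=-4.29640
k=3: b·v=24.9×(-0.565)=-14.06850; √(2b)=7.05691; u=(-14.06850+9.049)/7.05691=-0.71129, w=(-14.06850−9.049)/7.05691=-3.27587

0: u=8.94357 w=11.94489
1: u=-17.53752 w=-7.53569
2: u=-8.66715 w=-4.29640
3: u=-0.71129 w=-3.27587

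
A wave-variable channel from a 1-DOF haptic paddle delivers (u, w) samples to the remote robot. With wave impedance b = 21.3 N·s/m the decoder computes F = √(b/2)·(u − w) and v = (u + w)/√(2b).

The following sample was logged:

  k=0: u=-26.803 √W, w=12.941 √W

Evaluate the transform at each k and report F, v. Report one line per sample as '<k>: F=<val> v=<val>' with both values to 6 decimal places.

0: F=-129.701912 v=-2.123837

k=0: u−w=-39.744000, u+w=-13.862000; √(b/2)=3.263434, √(2b)=6.526868; F=3.263434×(-39.744)=-129.701912, v=-13.862000/6.526868=-2.123837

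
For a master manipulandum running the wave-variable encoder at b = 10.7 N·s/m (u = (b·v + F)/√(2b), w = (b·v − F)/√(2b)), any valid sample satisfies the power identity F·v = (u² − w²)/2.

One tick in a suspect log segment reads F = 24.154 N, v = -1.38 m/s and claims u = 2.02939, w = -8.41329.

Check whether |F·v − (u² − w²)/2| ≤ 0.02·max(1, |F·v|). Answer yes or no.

yes

F·v = 24.154×(-1.38) = -33.3325 W.
(u² − w²)/2 = (4.1184 − 70.7834)/2 = -33.3325 W.
|Δ| = 0.0000;  2% of max(1, |F·v|) = 0.6667.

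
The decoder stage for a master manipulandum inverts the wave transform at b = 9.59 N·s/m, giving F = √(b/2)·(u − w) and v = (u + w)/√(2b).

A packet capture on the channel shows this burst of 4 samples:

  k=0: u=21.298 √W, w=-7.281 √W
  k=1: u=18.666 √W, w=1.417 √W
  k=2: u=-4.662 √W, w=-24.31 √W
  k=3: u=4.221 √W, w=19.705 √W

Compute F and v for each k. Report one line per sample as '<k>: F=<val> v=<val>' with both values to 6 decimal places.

k=0: u−w=28.579000, u+w=14.017000; √(b/2)=2.189749, √(2b)=4.379498; F=2.189749×28.579=62.580832, v=14.017000/4.379498=3.200595
k=1: u−w=17.249000, u+w=20.083000; √(b/2)=2.189749, √(2b)=4.379498; F=2.189749×17.249=37.770978, v=20.083000/4.379498=4.585686
k=2: u−w=19.648000, u+w=-28.972000; √(b/2)=2.189749, √(2b)=4.379498; F=2.189749×19.648=43.024185, v=-28.972000/4.379498=-6.615371
k=3: u−w=-15.484000, u+w=23.926000; √(b/2)=2.189749, √(2b)=4.379498; F=2.189749×(-15.484)=-33.906071, v=23.926000/4.379498=5.463184

0: F=62.580832 v=3.200595
1: F=37.770978 v=4.585686
2: F=43.024185 v=-6.615371
3: F=-33.906071 v=5.463184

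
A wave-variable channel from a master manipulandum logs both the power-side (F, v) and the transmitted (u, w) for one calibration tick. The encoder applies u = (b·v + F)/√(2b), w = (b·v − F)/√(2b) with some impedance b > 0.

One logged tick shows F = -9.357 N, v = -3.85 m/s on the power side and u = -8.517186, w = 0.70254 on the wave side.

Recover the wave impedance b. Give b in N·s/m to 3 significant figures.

u + w = -7.814646;  u + w = √(2b)·v, so √(2b) = -7.814646/(-3.85) = 2.029778.
b = (√(2b))²/2 = 4.119999/2 = 2.060000.
(Check via u − w = 2F/√(2b): u − w = -9.219726, 2F/√(2b) = -9.219727.)

b = 2.06 N·s/m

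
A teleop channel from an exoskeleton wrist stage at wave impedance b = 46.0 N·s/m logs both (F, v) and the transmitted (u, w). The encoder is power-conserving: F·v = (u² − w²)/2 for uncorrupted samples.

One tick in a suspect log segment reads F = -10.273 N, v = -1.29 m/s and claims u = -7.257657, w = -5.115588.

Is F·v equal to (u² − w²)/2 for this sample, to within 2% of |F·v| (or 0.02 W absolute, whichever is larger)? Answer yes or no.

yes

F·v = (-10.273)×(-1.29) = 13.252170 W.
(u² − w²)/2 = (52.673585 − 26.169241)/2 = 13.252172 W.
|Δ| = 0.000002;  2% of max(1, |F·v|) = 0.265043.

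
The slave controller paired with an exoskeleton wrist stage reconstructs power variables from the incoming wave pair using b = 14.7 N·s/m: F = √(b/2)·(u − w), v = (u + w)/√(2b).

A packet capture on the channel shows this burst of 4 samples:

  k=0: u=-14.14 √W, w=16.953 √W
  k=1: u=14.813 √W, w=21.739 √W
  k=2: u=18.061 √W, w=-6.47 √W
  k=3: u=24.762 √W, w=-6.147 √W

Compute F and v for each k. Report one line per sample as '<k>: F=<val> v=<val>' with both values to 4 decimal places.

0: F=-84.2959 v=0.5188
1: F=-18.7770 v=6.7412
2: F=66.5057 v=2.1377
3: F=83.7970 v=3.4331

k=0: u−w=-31.0930, u+w=2.8130; √(b/2)=2.7111, √(2b)=5.4222; F=2.7111×(-31.093)=-84.2959, v=2.8130/5.4222=0.5188
k=1: u−w=-6.9260, u+w=36.5520; √(b/2)=2.7111, √(2b)=5.4222; F=2.7111×(-6.926)=-18.7770, v=36.5520/5.4222=6.7412
k=2: u−w=24.5310, u+w=11.5910; √(b/2)=2.7111, √(2b)=5.4222; F=2.7111×24.531=66.5057, v=11.5910/5.4222=2.1377
k=3: u−w=30.9090, u+w=18.6150; √(b/2)=2.7111, √(2b)=5.4222; F=2.7111×30.909=83.7970, v=18.6150/5.4222=3.4331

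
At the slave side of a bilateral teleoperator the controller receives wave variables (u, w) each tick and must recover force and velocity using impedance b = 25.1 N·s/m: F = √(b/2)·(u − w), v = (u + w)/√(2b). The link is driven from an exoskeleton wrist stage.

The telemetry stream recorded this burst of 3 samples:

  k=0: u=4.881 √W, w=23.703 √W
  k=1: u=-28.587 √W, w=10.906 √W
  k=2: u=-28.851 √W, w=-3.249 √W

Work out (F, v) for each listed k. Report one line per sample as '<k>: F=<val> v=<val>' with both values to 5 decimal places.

k=0: u−w=-18.82200, u+w=28.58400; √(b/2)=3.54260, √(2b)=7.08520; F=3.54260×(-18.822)=-66.67878, v=28.58400/7.08520=4.03433
k=1: u−w=-39.49300, u+w=-17.68100; √(b/2)=3.54260, √(2b)=7.08520; F=3.54260×(-39.493)=-139.90782, v=-17.68100/7.08520=-2.49549
k=2: u−w=-25.60200, u+w=-32.10000; √(b/2)=3.54260, √(2b)=7.08520; F=3.54260×(-25.602)=-90.69759, v=-32.10000/7.08520=-4.53057

0: F=-66.67878 v=4.03433
1: F=-139.90782 v=-2.49549
2: F=-90.69759 v=-4.53057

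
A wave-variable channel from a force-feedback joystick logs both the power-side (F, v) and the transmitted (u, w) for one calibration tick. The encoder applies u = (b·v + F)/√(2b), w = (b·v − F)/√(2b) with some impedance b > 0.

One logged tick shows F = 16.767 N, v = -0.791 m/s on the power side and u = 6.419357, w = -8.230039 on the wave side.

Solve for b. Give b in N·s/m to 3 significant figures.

u + w = -1.810682;  u + w = √(2b)·v, so √(2b) = -1.810682/(-0.791) = 2.289105.
b = (√(2b))²/2 = 5.240001/2 = 2.620001.
(Check via u − w = 2F/√(2b): u − w = 14.649396, 2F/√(2b) = 14.649394.)

b = 2.62 N·s/m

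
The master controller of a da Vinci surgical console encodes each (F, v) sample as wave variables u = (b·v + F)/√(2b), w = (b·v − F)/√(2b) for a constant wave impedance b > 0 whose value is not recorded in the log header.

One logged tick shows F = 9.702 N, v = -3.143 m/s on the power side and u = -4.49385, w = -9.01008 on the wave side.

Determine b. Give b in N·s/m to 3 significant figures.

u + w = -13.5039;  u + w = √(2b)·v, so √(2b) = -13.5039/(-3.143) = 4.2965.
b = (√(2b))²/2 = 18.4600/2 = 9.2300.
(Check via u − w = 2F/√(2b): u − w = 4.5162, 2F/√(2b) = 4.5162.)

b = 9.23 N·s/m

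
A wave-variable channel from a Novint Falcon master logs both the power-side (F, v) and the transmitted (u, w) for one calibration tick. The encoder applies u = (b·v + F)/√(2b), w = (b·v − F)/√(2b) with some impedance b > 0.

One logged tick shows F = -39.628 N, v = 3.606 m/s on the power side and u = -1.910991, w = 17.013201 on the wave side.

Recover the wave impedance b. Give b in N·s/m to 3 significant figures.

b = 8.77 N·s/m

u + w = 15.102210;  u + w = √(2b)·v, so √(2b) = 15.102210/3.606 = 4.188078.
b = (√(2b))²/2 = 17.539999/2 = 8.770000.
(Check via u − w = 2F/√(2b): u − w = -18.924192, 2F/√(2b) = -18.924193.)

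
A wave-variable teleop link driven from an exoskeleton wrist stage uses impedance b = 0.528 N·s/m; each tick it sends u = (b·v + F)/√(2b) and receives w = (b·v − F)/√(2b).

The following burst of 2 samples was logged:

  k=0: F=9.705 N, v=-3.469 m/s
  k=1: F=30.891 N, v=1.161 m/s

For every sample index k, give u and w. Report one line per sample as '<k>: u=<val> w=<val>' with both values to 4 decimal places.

0: u=7.6618 w=-11.2266
1: u=30.6573 w=-29.4642

k=0: b·v=0.528×(-3.469)=-1.8316; √(2b)=1.0276; u=(-1.8316+9.705)/1.0276=7.6618, w=(-1.8316−9.705)/1.0276=-11.2266
k=1: b·v=0.528×1.161=0.6130; √(2b)=1.0276; u=(0.6130+30.891)/1.0276=30.6573, w=(0.6130−30.891)/1.0276=-29.4642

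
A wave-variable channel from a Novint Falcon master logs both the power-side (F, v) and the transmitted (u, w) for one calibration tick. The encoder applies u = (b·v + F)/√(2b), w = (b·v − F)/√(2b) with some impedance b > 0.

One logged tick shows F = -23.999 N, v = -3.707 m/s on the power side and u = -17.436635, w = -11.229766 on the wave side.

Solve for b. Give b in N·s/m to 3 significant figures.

u + w = -28.666401;  u + w = √(2b)·v, so √(2b) = -28.666401/(-3.707) = 7.733046.
b = (√(2b))²/2 = 59.799998/2 = 29.899999.
(Check via u − w = 2F/√(2b): u − w = -6.206869, 2F/√(2b) = -6.206869.)

b = 29.9 N·s/m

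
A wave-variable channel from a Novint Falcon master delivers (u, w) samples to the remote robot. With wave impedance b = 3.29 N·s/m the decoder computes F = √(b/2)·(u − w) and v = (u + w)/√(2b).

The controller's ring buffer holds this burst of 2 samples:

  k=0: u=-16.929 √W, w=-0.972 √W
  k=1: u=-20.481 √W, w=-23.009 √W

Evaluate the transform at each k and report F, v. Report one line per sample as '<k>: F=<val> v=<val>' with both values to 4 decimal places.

k=0: u−w=-15.9570, u+w=-17.9010; √(b/2)=1.2826, √(2b)=2.5652; F=1.2826×(-15.957)=-20.4661, v=-17.9010/2.5652=-6.9785
k=1: u−w=2.5280, u+w=-43.4900; √(b/2)=1.2826, √(2b)=2.5652; F=1.2826×2.528=3.2424, v=-43.4900/2.5652=-16.9542

0: F=-20.4661 v=-6.9785
1: F=3.2424 v=-16.9542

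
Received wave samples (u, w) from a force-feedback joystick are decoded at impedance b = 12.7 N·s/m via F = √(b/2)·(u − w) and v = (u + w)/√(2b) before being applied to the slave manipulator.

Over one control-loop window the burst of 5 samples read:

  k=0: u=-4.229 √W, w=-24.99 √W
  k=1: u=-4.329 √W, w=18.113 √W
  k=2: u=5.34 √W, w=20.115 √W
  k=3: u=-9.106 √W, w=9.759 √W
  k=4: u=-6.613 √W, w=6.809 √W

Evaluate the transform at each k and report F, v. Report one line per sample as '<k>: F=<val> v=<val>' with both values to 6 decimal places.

0: F=52.316072 v=-5.797603
1: F=-56.552059 v=2.735007
2: F=-37.231827 v=5.050754
3: F=-47.538303 v=0.129568
4: F=-33.822375 v=0.038890

k=0: u−w=20.761000, u+w=-29.219000; √(b/2)=2.519921, √(2b)=5.039841; F=2.519921×20.761=52.316072, v=-29.219000/5.039841=-5.797603
k=1: u−w=-22.442000, u+w=13.784000; √(b/2)=2.519921, √(2b)=5.039841; F=2.519921×(-22.442)=-56.552059, v=13.784000/5.039841=2.735007
k=2: u−w=-14.775000, u+w=25.455000; √(b/2)=2.519921, √(2b)=5.039841; F=2.519921×(-14.775)=-37.231827, v=25.455000/5.039841=5.050754
k=3: u−w=-18.865000, u+w=0.653000; √(b/2)=2.519921, √(2b)=5.039841; F=2.519921×(-18.865)=-47.538303, v=0.653000/5.039841=0.129568
k=4: u−w=-13.422000, u+w=0.196000; √(b/2)=2.519921, √(2b)=5.039841; F=2.519921×(-13.422)=-33.822375, v=0.196000/5.039841=0.038890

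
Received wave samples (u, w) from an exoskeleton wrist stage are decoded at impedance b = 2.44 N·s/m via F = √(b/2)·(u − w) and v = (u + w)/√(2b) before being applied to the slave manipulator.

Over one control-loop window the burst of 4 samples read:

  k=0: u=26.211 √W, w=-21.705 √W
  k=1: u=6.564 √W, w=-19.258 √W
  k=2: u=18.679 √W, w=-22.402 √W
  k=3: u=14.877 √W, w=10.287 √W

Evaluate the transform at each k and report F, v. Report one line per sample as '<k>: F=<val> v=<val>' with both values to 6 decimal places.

0: F=52.924952 v=2.039770
1: F=28.521331 v=-5.746304
2: F=45.375448 v=-1.685323
3: F=5.069821 v=11.391208

k=0: u−w=47.916000, u+w=4.506000; √(b/2)=1.104536, √(2b)=2.209072; F=1.104536×47.916=52.924952, v=4.506000/2.209072=2.039770
k=1: u−w=25.822000, u+w=-12.694000; √(b/2)=1.104536, √(2b)=2.209072; F=1.104536×25.822=28.521331, v=-12.694000/2.209072=-5.746304
k=2: u−w=41.081000, u+w=-3.723000; √(b/2)=1.104536, √(2b)=2.209072; F=1.104536×41.081=45.375448, v=-3.723000/2.209072=-1.685323
k=3: u−w=4.590000, u+w=25.164000; √(b/2)=1.104536, √(2b)=2.209072; F=1.104536×4.59=5.069821, v=25.164000/2.209072=11.391208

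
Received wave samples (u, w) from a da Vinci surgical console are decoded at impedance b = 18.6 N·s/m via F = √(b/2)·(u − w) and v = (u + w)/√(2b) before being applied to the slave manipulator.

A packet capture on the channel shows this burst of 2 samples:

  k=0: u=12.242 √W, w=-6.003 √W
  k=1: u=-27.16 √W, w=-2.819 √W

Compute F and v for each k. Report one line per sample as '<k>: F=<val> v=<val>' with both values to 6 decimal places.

k=0: u−w=18.245000, u+w=6.239000; √(b/2)=3.049590, √(2b)=6.099180; F=3.049590×18.245=55.639772, v=6.239000/6.099180=1.022924
k=1: u−w=-24.341000, u+w=-29.979000; √(b/2)=3.049590, √(2b)=6.099180; F=3.049590×(-24.341)=-74.230074, v=-29.979000/6.099180=-4.915251

0: F=55.639772 v=1.022924
1: F=-74.230074 v=-4.915251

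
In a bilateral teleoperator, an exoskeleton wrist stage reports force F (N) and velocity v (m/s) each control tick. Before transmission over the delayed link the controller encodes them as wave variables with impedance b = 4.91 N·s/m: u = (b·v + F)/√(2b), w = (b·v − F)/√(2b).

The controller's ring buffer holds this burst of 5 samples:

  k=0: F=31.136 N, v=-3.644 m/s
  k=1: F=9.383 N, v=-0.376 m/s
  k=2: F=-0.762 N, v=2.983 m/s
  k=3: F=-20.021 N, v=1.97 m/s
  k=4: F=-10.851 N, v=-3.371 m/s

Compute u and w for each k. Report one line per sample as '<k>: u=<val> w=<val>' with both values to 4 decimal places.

k=0: b·v=4.91×(-3.644)=-17.8920; √(2b)=3.1337; u=(-17.8920+31.136)/3.1337=4.2263, w=(-17.8920−31.136)/3.1337=-15.6455
k=1: b·v=4.91×(-0.376)=-1.8462; √(2b)=3.1337; u=(-1.8462+9.383)/3.1337=2.4051, w=(-1.8462−9.383)/3.1337=-3.5834
k=2: b·v=4.91×2.983=14.6465; √(2b)=3.1337; u=(14.6465+(-0.762))/3.1337=4.4307, w=(14.6465−(-0.762))/3.1337=4.9171
k=3: b·v=4.91×1.97=9.6727; √(2b)=3.1337; u=(9.6727+(-20.021))/3.1337=-3.3023, w=(9.6727−(-20.021))/3.1337=9.4756
k=4: b·v=4.91×(-3.371)=-16.5516; √(2b)=3.1337; u=(-16.5516+(-10.851))/3.1337=-8.7445, w=(-16.5516−(-10.851))/3.1337=-1.8191

0: u=4.2263 w=-15.6455
1: u=2.4051 w=-3.5834
2: u=4.4307 w=4.9171
3: u=-3.3023 w=9.4756
4: u=-8.7445 w=-1.8191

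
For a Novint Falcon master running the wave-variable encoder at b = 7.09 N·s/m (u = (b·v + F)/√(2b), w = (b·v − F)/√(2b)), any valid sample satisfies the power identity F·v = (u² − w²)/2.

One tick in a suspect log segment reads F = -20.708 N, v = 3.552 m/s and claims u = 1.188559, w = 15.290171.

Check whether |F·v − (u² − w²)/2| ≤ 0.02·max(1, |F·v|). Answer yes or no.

F·v = (-20.708)×3.552 = -73.554816 W.
(u² − w²)/2 = (1.412672 − 233.789329)/2 = -116.188328 W.
|Δ| = 42.633512;  2% of max(1, |F·v|) = 1.471096.

no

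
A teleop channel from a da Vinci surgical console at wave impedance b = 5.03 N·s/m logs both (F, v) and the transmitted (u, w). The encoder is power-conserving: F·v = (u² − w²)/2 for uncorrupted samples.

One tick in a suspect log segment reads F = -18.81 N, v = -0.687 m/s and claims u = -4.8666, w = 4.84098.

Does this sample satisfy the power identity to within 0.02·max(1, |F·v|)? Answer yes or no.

F·v = (-18.81)×(-0.687) = 12.92247 W.
(u² − w²)/2 = (23.68380 − 23.43509)/2 = 0.12435 W.
|Δ| = 12.79812;  2% of max(1, |F·v|) = 0.25845.

no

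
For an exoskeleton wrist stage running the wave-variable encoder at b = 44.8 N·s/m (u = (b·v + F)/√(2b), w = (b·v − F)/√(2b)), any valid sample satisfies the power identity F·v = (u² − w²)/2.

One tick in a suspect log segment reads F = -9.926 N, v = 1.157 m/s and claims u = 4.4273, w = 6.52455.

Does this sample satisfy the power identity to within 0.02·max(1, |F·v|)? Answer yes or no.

yes

F·v = (-9.926)×1.157 = -11.48438 W.
(u² − w²)/2 = (19.60099 − 42.56975)/2 = -11.48438 W.
|Δ| = 0.00000;  2% of max(1, |F·v|) = 0.22969.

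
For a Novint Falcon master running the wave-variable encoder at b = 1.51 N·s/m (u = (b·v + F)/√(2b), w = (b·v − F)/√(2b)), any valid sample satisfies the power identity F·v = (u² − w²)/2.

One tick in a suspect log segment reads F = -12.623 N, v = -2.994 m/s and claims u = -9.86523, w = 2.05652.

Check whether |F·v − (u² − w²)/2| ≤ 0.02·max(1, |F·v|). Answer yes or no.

F·v = (-12.623)×(-2.994) = 37.7933 W.
(u² − w²)/2 = (97.3228 − 4.2293)/2 = 46.5467 W.
|Δ| = 8.7535;  2% of max(1, |F·v|) = 0.7559.

no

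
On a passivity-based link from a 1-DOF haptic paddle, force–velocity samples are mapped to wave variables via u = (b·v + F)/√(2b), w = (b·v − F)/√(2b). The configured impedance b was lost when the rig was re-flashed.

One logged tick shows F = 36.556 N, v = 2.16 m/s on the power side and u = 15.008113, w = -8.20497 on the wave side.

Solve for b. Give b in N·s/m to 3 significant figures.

u + w = 6.803143;  u + w = √(2b)·v, so √(2b) = 6.803143/2.16 = 3.149603.
b = (√(2b))²/2 = 9.920001/2 = 4.960000.
(Check via u − w = 2F/√(2b): u − w = 23.213083, 2F/√(2b) = 23.213083.)

b = 4.96 N·s/m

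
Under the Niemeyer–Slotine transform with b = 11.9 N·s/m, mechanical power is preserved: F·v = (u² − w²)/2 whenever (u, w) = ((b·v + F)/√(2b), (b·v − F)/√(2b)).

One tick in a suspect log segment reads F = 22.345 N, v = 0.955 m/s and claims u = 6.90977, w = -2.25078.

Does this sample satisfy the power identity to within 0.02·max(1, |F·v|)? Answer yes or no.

F·v = 22.345×0.955 = 21.33947 W.
(u² − w²)/2 = (47.74492 − 5.06601)/2 = 21.33946 W.
|Δ| = 0.00002;  2% of max(1, |F·v|) = 0.42679.

yes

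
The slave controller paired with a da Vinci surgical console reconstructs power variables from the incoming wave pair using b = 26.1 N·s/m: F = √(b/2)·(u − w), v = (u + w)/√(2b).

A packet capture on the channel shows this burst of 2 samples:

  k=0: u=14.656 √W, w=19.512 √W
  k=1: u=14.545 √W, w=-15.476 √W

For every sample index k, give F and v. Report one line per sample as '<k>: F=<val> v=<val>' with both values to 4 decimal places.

k=0: u−w=-4.8560, u+w=34.1680; √(b/2)=3.6125, √(2b)=7.2250; F=3.6125×(-4.856)=-17.5422, v=34.1680/7.2250=4.7292
k=1: u−w=30.0210, u+w=-0.9310; √(b/2)=3.6125, √(2b)=7.2250; F=3.6125×30.021=108.4502, v=-0.9310/7.2250=-0.1289

0: F=-17.5422 v=4.7292
1: F=108.4502 v=-0.1289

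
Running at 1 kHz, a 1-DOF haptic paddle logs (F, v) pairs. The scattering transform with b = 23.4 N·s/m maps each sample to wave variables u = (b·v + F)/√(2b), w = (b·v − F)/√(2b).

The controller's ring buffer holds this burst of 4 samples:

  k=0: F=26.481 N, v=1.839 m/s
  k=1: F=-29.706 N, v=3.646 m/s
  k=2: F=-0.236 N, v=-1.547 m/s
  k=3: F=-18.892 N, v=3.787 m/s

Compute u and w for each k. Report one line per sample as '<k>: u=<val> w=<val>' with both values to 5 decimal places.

k=0: b·v=23.4×1.839=43.03260; √(2b)=6.84105; u=(43.03260+26.481)/6.84105=10.16124, w=(43.03260−26.481)/6.84105=2.41945
k=1: b·v=23.4×3.646=85.31640; √(2b)=6.84105; u=(85.31640+(-29.706))/6.84105=8.12892, w=(85.31640−(-29.706))/6.84105=16.81355
k=2: b·v=23.4×(-1.547)=-36.19980; √(2b)=6.84105; u=(-36.19980+(-0.236))/6.84105=-5.32605, w=(-36.19980−(-0.236))/6.84105=-5.25706
k=3: b·v=23.4×3.787=88.61580; √(2b)=6.84105; u=(88.61580+(-18.892))/6.84105=10.19197, w=(88.61580−(-18.892))/6.84105=15.71510

0: u=10.16124 w=2.41945
1: u=8.12892 w=16.81355
2: u=-5.32605 w=-5.25706
3: u=10.19197 w=15.71510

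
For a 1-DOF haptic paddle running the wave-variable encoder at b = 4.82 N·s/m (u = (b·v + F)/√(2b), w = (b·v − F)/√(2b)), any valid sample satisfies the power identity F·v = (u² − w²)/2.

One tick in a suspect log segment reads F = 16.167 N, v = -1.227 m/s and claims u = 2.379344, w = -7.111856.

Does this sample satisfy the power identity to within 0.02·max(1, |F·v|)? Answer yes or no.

F·v = 16.167×(-1.227) = -19.836909 W.
(u² − w²)/2 = (5.661278 − 50.578496)/2 = -22.458609 W.
|Δ| = 2.621700;  2% of max(1, |F·v|) = 0.396738.

no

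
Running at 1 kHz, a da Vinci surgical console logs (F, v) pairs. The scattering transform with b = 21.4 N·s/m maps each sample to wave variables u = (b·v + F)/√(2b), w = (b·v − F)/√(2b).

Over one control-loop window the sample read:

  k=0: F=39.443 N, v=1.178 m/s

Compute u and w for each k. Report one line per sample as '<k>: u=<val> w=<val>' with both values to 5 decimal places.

0: u=9.88238 w=-2.17570

k=0: b·v=21.4×1.178=25.20920; √(2b)=6.54217; u=(25.20920+39.443)/6.54217=9.88238, w=(25.20920−39.443)/6.54217=-2.17570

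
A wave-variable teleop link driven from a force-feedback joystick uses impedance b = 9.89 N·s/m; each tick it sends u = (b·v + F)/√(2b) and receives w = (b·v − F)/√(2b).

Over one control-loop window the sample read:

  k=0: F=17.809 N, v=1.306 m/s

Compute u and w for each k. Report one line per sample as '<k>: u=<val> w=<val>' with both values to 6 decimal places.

0: u=6.908497 w=-1.100099

k=0: b·v=9.89×1.306=12.916340; √(2b)=4.447471; u=(12.916340+17.809)/4.447471=6.908497, w=(12.916340−17.809)/4.447471=-1.100099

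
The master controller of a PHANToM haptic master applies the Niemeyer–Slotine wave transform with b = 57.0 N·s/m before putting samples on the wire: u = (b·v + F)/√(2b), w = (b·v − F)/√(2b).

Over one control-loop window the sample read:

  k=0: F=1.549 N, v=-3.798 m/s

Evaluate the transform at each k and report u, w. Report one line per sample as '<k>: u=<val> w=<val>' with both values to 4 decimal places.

0: u=-20.1307 w=-20.4208

k=0: b·v=57.0×(-3.798)=-216.4860; √(2b)=10.6771; u=(-216.4860+1.549)/10.6771=-20.1307, w=(-216.4860−1.549)/10.6771=-20.4208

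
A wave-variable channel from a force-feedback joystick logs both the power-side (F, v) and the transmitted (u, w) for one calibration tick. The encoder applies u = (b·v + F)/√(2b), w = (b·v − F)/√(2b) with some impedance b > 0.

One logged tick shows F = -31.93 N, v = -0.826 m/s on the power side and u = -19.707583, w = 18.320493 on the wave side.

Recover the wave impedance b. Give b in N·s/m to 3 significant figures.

u + w = -1.387090;  u + w = √(2b)·v, so √(2b) = -1.387090/(-0.826) = 1.679286.
b = (√(2b))²/2 = 2.820001/2 = 1.410000.
(Check via u − w = 2F/√(2b): u − w = -38.028076, 2F/√(2b) = -38.028073.)

b = 1.41 N·s/m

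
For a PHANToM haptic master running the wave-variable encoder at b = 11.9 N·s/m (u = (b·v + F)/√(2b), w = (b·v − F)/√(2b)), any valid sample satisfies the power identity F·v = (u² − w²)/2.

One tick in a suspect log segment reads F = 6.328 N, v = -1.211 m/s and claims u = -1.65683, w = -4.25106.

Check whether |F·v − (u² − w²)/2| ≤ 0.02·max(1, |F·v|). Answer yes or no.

F·v = 6.328×(-1.211) = -7.66321 W.
(u² − w²)/2 = (2.74509 − 18.07151)/2 = -7.66321 W.
|Δ| = 0.00000;  2% of max(1, |F·v|) = 0.15326.

yes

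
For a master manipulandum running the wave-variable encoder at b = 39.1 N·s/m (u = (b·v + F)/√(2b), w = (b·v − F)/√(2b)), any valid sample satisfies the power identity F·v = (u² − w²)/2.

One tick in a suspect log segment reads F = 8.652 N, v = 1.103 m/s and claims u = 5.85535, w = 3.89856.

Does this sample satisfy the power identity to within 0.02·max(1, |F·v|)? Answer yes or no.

yes

F·v = 8.652×1.103 = 9.54316 W.
(u² − w²)/2 = (34.28512 − 15.19877)/2 = 9.54318 W.
|Δ| = 0.00002;  2% of max(1, |F·v|) = 0.19086.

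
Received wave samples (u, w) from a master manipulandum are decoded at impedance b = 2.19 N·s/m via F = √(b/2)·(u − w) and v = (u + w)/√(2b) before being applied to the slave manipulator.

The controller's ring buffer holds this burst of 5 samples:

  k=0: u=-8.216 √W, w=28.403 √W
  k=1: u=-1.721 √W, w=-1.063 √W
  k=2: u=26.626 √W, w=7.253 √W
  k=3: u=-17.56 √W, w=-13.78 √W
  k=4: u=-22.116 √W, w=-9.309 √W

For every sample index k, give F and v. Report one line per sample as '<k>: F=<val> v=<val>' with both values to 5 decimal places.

0: F=-38.31894 v=9.64572
1: F=-0.68855 v=-1.33025
2: F=20.27234 v=16.18801
3: F=-3.95548 v=-14.97483
4: F=-13.40153 v=-15.01545

k=0: u−w=-36.61900, u+w=20.18700; √(b/2)=1.04642, √(2b)=2.09284; F=1.04642×(-36.619)=-38.31894, v=20.18700/2.09284=9.64572
k=1: u−w=-0.65800, u+w=-2.78400; √(b/2)=1.04642, √(2b)=2.09284; F=1.04642×(-0.658)=-0.68855, v=-2.78400/2.09284=-1.33025
k=2: u−w=19.37300, u+w=33.87900; √(b/2)=1.04642, √(2b)=2.09284; F=1.04642×19.373=20.27234, v=33.87900/2.09284=16.18801
k=3: u−w=-3.78000, u+w=-31.34000; √(b/2)=1.04642, √(2b)=2.09284; F=1.04642×(-3.78)=-3.95548, v=-31.34000/2.09284=-14.97483
k=4: u−w=-12.80700, u+w=-31.42500; √(b/2)=1.04642, √(2b)=2.09284; F=1.04642×(-12.807)=-13.40153, v=-31.42500/2.09284=-15.01545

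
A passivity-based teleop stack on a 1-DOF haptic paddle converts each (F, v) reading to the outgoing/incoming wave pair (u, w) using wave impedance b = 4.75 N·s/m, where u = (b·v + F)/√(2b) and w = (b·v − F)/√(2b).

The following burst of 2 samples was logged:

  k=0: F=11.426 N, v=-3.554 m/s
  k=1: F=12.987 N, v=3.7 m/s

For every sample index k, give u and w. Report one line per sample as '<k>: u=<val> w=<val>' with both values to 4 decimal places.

0: u=-1.7700 w=-9.1842
1: u=9.9156 w=1.4885

k=0: b·v=4.75×(-3.554)=-16.8815; √(2b)=3.0822; u=(-16.8815+11.426)/3.0822=-1.7700, w=(-16.8815−11.426)/3.0822=-9.1842
k=1: b·v=4.75×3.7=17.5750; √(2b)=3.0822; u=(17.5750+12.987)/3.0822=9.9156, w=(17.5750−12.987)/3.0822=1.4885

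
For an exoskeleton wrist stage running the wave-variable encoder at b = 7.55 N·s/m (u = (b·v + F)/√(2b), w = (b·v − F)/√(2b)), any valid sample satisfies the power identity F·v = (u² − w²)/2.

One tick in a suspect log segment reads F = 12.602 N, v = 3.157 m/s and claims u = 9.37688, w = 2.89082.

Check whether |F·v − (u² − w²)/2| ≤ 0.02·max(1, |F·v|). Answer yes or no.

F·v = 12.602×3.157 = 39.7845 W.
(u² − w²)/2 = (87.9259 − 8.3568)/2 = 39.7845 W.
|Δ| = 0.0000;  2% of max(1, |F·v|) = 0.7957.

yes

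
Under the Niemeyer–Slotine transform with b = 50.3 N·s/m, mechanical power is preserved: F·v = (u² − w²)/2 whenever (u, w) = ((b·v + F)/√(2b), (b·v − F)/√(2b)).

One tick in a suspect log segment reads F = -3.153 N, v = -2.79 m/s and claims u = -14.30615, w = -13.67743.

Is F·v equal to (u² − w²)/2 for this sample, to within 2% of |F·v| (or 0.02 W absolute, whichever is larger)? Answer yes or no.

F·v = (-3.153)×(-2.79) = 8.7969 W.
(u² − w²)/2 = (204.6659 − 187.0721)/2 = 8.7969 W.
|Δ| = 0.0000;  2% of max(1, |F·v|) = 0.1759.

yes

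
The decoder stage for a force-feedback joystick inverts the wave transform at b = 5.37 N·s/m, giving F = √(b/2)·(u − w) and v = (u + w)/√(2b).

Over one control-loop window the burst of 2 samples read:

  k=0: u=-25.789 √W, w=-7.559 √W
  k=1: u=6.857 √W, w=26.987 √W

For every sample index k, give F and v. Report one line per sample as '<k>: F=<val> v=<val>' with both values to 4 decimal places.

k=0: u−w=-18.2300, u+w=-33.3480; √(b/2)=1.6386, √(2b)=3.2772; F=1.6386×(-18.23)=-29.8716, v=-33.3480/3.2772=-10.1758
k=1: u−w=-20.1300, u+w=33.8440; √(b/2)=1.6386, √(2b)=3.2772; F=1.6386×(-20.13)=-32.9850, v=33.8440/3.2772=10.3271

0: F=-29.8716 v=-10.1758
1: F=-32.9850 v=10.3271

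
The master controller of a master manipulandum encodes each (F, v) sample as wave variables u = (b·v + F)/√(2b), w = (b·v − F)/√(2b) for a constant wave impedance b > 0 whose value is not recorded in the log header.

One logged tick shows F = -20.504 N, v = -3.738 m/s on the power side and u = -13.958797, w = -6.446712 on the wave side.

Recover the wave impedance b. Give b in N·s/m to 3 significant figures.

u + w = -20.405509;  u + w = √(2b)·v, so √(2b) = -20.405509/(-3.738) = 5.458938.
b = (√(2b))²/2 = 29.800000/2 = 14.900000.
(Check via u − w = 2F/√(2b): u − w = -7.512085, 2F/√(2b) = -7.512084.)

b = 14.9 N·s/m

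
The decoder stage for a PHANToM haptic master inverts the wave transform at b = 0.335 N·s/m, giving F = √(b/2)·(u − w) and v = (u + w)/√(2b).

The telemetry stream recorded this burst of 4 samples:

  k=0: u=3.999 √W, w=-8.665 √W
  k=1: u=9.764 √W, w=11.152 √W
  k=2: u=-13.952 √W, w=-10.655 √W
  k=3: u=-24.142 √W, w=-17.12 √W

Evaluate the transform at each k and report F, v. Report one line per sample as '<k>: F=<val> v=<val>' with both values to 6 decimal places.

0: F=5.182965 v=-5.700426
1: F=-0.568063 v=25.552961
2: F=-1.349355 v=-30.062235
3: F=-2.873877 v=-50.409556

k=0: u−w=12.664000, u+w=-4.666000; √(b/2)=0.409268, √(2b)=0.818535; F=0.409268×12.664=5.182965, v=-4.666000/0.818535=-5.700426
k=1: u−w=-1.388000, u+w=20.916000; √(b/2)=0.409268, √(2b)=0.818535; F=0.409268×(-1.388)=-0.568063, v=20.916000/0.818535=25.552961
k=2: u−w=-3.297000, u+w=-24.607000; √(b/2)=0.409268, √(2b)=0.818535; F=0.409268×(-3.297)=-1.349355, v=-24.607000/0.818535=-30.062235
k=3: u−w=-7.022000, u+w=-41.262000; √(b/2)=0.409268, √(2b)=0.818535; F=0.409268×(-7.022)=-2.873877, v=-41.262000/0.818535=-50.409556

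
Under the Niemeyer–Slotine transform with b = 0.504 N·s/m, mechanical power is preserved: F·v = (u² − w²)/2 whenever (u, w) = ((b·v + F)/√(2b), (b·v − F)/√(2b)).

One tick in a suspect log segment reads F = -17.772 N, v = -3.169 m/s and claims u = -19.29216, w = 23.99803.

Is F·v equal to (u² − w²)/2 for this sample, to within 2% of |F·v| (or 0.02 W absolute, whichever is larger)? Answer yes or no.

F·v = (-17.772)×(-3.169) = 56.31947 W.
(u² − w²)/2 = (372.18744 − 575.90544)/2 = -101.85900 W.
|Δ| = 158.17847;  2% of max(1, |F·v|) = 1.12639.

no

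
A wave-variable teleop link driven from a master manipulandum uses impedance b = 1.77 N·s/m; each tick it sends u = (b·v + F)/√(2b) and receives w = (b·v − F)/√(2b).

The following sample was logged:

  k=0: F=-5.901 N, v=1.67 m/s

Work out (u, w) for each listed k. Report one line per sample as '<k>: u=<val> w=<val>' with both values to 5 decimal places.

k=0: b·v=1.77×1.67=2.95590; √(2b)=1.88149; u=(2.95590+(-5.901))/1.88149=-1.56530, w=(2.95590−(-5.901))/1.88149=4.70739

0: u=-1.56530 w=4.70739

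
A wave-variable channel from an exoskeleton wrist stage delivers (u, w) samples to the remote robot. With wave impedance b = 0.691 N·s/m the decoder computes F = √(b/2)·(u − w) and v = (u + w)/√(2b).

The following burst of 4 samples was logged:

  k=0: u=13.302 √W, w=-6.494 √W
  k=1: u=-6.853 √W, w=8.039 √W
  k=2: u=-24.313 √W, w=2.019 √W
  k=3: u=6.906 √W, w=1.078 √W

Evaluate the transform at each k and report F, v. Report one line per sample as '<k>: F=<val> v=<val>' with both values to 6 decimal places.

0: F=11.635940 v=5.791159
1: F=-8.753406 v=1.008859
2: F=-15.477752 v=-18.964176
3: F=3.425655 v=6.791513

k=0: u−w=19.796000, u+w=6.808000; √(b/2)=0.587792, √(2b)=1.175585; F=0.587792×19.796=11.635940, v=6.808000/1.175585=5.791159
k=1: u−w=-14.892000, u+w=1.186000; √(b/2)=0.587792, √(2b)=1.175585; F=0.587792×(-14.892)=-8.753406, v=1.186000/1.175585=1.008859
k=2: u−w=-26.332000, u+w=-22.294000; √(b/2)=0.587792, √(2b)=1.175585; F=0.587792×(-26.332)=-15.477752, v=-22.294000/1.175585=-18.964176
k=3: u−w=5.828000, u+w=7.984000; √(b/2)=0.587792, √(2b)=1.175585; F=0.587792×5.828=3.425655, v=7.984000/1.175585=6.791513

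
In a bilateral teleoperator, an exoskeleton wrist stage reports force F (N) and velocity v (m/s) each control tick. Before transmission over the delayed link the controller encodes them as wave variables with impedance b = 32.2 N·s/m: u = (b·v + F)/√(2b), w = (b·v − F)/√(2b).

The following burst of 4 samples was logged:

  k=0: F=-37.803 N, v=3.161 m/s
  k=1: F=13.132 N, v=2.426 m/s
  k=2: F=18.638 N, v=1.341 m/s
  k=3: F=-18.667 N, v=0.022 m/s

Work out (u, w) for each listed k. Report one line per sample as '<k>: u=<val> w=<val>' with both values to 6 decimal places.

k=0: b·v=32.2×3.161=101.784200; √(2b)=8.024961; u=(101.784200+(-37.803))/8.024961=7.972774, w=(101.784200−(-37.803))/8.024961=17.394128
k=1: b·v=32.2×2.426=78.117200; √(2b)=8.024961; u=(78.117200+13.132)/8.024961=11.370672, w=(78.117200−13.132)/8.024961=8.097884
k=2: b·v=32.2×1.341=43.180200; √(2b)=8.024961; u=(43.180200+18.638)/8.024961=7.703240, w=(43.180200−18.638)/8.024961=3.058233
k=3: b·v=32.2×0.022=0.708400; √(2b)=8.024961; u=(0.708400+(-18.667))/8.024961=-2.237843, w=(0.708400−(-18.667))/8.024961=2.414392

0: u=7.972774 w=17.394128
1: u=11.370672 w=8.097884
2: u=7.703240 w=3.058233
3: u=-2.237843 w=2.414392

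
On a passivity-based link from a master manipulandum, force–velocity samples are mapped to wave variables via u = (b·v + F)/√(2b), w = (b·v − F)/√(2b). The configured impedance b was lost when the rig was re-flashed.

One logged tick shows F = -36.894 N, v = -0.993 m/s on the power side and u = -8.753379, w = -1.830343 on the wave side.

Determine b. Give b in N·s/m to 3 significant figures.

u + w = -10.583722;  u + w = √(2b)·v, so √(2b) = -10.583722/(-0.993) = 10.658330.
b = (√(2b))²/2 = 113.600005/2 = 56.800003.
(Check via u − w = 2F/√(2b): u − w = -6.923036, 2F/√(2b) = -6.923036.)

b = 56.8 N·s/m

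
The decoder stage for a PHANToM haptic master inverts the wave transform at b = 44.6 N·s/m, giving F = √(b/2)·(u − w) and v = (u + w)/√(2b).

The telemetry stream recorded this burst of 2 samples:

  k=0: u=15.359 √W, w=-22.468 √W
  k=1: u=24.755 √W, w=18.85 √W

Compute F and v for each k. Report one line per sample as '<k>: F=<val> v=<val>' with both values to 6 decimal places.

0: F=178.629972 v=-0.752707
1: F=27.885108 v=4.616936

k=0: u−w=37.827000, u+w=-7.109000; √(b/2)=4.722288, √(2b)=9.444575; F=4.722288×37.827=178.629972, v=-7.109000/9.444575=-0.752707
k=1: u−w=5.905000, u+w=43.605000; √(b/2)=4.722288, √(2b)=9.444575; F=4.722288×5.905=27.885108, v=43.605000/9.444575=4.616936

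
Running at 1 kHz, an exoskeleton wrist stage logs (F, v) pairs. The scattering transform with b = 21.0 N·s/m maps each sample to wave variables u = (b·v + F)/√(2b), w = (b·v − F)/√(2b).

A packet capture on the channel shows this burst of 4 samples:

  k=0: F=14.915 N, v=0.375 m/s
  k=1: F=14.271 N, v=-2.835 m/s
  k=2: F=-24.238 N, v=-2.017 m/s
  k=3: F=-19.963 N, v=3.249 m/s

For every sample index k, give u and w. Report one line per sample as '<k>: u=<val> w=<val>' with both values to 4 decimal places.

k=0: b·v=21.0×0.375=7.8750; √(2b)=6.4807; u=(7.8750+14.915)/6.4807=3.5166, w=(7.8750−14.915)/6.4807=-1.0863
k=1: b·v=21.0×(-2.835)=-59.5350; √(2b)=6.4807; u=(-59.5350+14.271)/6.4807=-6.9844, w=(-59.5350−14.271)/6.4807=-11.3885
k=2: b·v=21.0×(-2.017)=-42.3570; √(2b)=6.4807; u=(-42.3570+(-24.238))/6.4807=-10.2758, w=(-42.3570−(-24.238))/6.4807=-2.7958
k=3: b·v=21.0×3.249=68.2290; √(2b)=6.4807; u=(68.2290+(-19.963))/6.4807=7.4476, w=(68.2290−(-19.963))/6.4807=13.6083

0: u=3.5166 w=-1.0863
1: u=-6.9844 w=-11.3885
2: u=-10.2758 w=-2.7958
3: u=7.4476 w=13.6083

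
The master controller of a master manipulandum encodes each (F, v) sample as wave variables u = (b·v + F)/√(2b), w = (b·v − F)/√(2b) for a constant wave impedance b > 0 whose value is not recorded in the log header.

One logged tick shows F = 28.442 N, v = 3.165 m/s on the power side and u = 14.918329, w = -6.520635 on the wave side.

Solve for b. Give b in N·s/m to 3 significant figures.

b = 3.52 N·s/m

u + w = 8.397694;  u + w = √(2b)·v, so √(2b) = 8.397694/3.165 = 2.653300.
b = (√(2b))²/2 = 7.040000/2 = 3.520000.
(Check via u − w = 2F/√(2b): u − w = 21.438964, 2F/√(2b) = 21.438964.)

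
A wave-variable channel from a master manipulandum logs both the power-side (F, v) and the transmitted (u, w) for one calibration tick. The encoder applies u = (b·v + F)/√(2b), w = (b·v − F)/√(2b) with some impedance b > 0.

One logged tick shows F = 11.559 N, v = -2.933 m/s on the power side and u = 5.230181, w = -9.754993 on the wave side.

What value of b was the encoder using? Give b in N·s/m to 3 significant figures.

u + w = -4.524812;  u + w = √(2b)·v, so √(2b) = -4.524812/(-2.933) = 1.542725.
b = (√(2b))²/2 = 2.380000/2 = 1.190000.
(Check via u − w = 2F/√(2b): u − w = 14.985174, 2F/√(2b) = 14.985174.)

b = 1.19 N·s/m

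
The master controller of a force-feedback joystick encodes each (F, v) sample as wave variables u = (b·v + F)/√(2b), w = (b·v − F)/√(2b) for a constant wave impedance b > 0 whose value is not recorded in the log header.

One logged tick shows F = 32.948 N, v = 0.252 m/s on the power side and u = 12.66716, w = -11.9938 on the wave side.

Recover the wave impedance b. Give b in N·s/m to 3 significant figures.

b = 3.57 N·s/m

u + w = 0.6734;  u + w = √(2b)·v, so √(2b) = 0.6734/0.252 = 2.6721.
b = (√(2b))²/2 = 7.1399/2 = 3.5700.
(Check via u − w = 2F/√(2b): u − w = 24.6610, 2F/√(2b) = 24.6611.)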